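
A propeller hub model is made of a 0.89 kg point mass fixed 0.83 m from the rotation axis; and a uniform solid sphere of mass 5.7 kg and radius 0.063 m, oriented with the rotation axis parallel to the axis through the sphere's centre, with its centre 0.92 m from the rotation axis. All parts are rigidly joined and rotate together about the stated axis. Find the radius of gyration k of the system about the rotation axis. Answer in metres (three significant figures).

Point mass: I_cm = 0; centre at d = 0.83 m, so I = I_cm + Md² gives I = 0 + (0.89)(0.83)² = 0.61312 kg m^2.
Solid sphere: I_cm = (2/5)MR² = (2/5)(5.7)(0.063)² = 0.0090493 kg m^2; centre at d = 0.92 m, so I = I_cm + Md² gives I = 0.0090493 + (5.7)(0.92)² = 4.8335 kg m^2.
Total I = 5.4467 kg m^2; total mass M = 6.59 kg.
k = √(I/M) = √(5.4467/6.59) = 0.90912 m.

0.909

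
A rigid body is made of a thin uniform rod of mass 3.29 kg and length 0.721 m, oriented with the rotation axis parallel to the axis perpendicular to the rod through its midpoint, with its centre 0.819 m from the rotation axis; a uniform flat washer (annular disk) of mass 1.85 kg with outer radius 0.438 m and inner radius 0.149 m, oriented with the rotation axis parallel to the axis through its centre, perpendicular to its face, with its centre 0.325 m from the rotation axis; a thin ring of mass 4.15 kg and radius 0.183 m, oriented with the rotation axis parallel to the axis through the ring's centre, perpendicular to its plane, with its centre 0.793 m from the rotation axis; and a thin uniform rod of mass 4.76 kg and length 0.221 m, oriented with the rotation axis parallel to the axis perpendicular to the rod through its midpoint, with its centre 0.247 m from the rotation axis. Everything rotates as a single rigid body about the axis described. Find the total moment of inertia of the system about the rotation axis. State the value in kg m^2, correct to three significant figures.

5.80

Thin rod: I_cm = (1/12)ML² = (1/12)(3.29)(0.721)² = 0.14252 kg m^2; centre at d = 0.819 m, so the parallel axis theorem gives I = 0.14252 + (3.29)(0.819)² = 2.3493 kg m^2.
Annular disk: I_cm = (1/2)M(R²+r²) = (1/2)(1.85)[(0.438)² + (0.149)²] = 0.19799 kg m^2; centre at d = 0.325 m, so the parallel axis theorem gives I = 0.19799 + (1.85)(0.325)² = 0.3934 kg m^2.
Thin ring: I_cm = MR² = (4.15)(0.183)² = 0.13898 kg m^2; centre at d = 0.793 m, so the parallel axis theorem gives I = 0.13898 + (4.15)(0.793)² = 2.7487 kg m^2.
Thin rod: I_cm = (1/12)ML² = (1/12)(4.76)(0.221)² = 0.019374 kg m^2; centre at d = 0.247 m, so the parallel axis theorem gives I = 0.019374 + (4.76)(0.247)² = 0.30978 kg m^2.
Total I = 2.3493 + 0.3934 + 2.7487 + 0.30978 = 5.8012 kg m^2.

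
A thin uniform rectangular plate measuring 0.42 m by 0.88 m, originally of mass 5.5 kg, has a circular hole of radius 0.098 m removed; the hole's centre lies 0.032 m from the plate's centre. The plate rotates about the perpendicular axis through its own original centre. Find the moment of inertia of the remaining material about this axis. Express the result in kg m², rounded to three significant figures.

Unpierced body about its centre: I₀ = (1/12)M(a²+b²) = (1/12)(5.5)[(0.42)² + (0.88)²] = 0.43578 kg m².
The removed disk has mass m = M·πr²/(ab) = (5.5)·π(0.098)²/(0.42·0.88) = 0.44899 kg (same uniform areal density).
Its moment of inertia about the rotation axis (parallel-axis theorem): I_hole = (1/2)mr² + md² = (1/2)(0.44899)(0.098)² + (0.44899)(0.032)² = 0.0026158 kg m².
Treating the hole as negative mass, I = I₀ − I_hole = 0.43578 − 0.0026158 = 0.43317 kg m².

0.433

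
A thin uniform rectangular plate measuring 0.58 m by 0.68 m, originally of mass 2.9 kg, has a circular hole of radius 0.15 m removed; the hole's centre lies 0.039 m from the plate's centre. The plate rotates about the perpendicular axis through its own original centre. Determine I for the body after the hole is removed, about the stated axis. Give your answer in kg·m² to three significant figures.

Unpierced body about its centre: I₀ = (1/12)M(a²+b²) = (1/12)(2.9)[(0.58)² + (0.68)²] = 0.19304 kg·m².
The removed disk has mass m = M·πr²/(ab) = (2.9)·π(0.15)²/(0.58·0.68) = 0.51975 kg (same uniform areal density).
Its moment of inertia about the rotation axis (parallel-axis theorem): I_hole = (1/2)mr² + md² = (1/2)(0.51975)(0.15)² + (0.51975)(0.039)² = 0.0066377 kg·m².
Treating the hole as negative mass, I = I₀ − I_hole = 0.19304 − 0.0066377 = 0.18641 kg·m².

0.186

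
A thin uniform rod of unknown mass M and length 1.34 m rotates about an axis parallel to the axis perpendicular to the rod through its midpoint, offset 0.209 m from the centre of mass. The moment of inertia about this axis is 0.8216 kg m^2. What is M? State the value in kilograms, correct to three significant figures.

4.25

I = I_cm + Md² = (1/12)ML² + Md² = M·[0.0833333·(1.34)² + (0.209)²] = M·0.19331.
So M = 0.8216 / 0.19331 = 4.2501 kg.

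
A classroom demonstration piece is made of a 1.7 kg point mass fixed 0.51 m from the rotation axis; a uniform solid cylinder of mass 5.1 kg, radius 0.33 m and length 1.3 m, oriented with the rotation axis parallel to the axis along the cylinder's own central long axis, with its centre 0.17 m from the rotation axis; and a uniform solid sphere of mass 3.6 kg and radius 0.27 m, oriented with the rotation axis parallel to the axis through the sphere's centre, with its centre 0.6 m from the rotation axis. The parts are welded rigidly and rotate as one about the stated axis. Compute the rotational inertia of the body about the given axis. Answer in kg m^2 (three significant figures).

2.27

Point mass: I_cm = 0; centre at d = 0.51 m, so I = I_cm + Md² gives I = 0 + (1.7)(0.51)² = 0.44217 kg m^2.
Solid cylinder: I_cm = (1/2)MR² = (1/2)(5.1)(0.33)² = 0.2777 kg m^2; centre at d = 0.17 m, so I = I_cm + Md² gives I = 0.2777 + (5.1)(0.17)² = 0.42509 kg m^2.
Solid sphere: I_cm = (2/5)MR² = (2/5)(3.6)(0.27)² = 0.10498 kg m^2; centre at d = 0.6 m, so I = I_cm + Md² gives I = 0.10498 + (3.6)(0.6)² = 1.401 kg m^2.
Total I = 0.44217 + 0.42509 + 1.401 = 2.2682 kg m^2.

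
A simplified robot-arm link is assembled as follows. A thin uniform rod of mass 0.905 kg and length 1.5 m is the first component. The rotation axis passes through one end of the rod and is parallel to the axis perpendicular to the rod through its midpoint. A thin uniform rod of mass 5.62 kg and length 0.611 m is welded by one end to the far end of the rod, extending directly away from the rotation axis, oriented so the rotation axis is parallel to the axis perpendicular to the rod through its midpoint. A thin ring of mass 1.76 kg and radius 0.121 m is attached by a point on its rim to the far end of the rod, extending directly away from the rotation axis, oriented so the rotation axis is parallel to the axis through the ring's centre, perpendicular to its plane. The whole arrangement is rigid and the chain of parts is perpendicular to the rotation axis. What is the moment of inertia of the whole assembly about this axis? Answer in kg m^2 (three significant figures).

28.0

Thin rod: I_cm = (1/12)ML² = (1/12)(0.905)(1.5)² = 0.16969 kg m^2; centre at d = 0.75 m, so I = I_cm + Md² gives I = 0.16969 + (0.905)(0.75)² = 0.67875 kg m^2.
Thin rod: I_cm = (1/12)ML² = (1/12)(5.62)(0.611)² = 0.17484 kg m^2; centre at d = 0.75 + 0.75 + 0.3055 = 1.8055 m, so I = I_cm + Md² gives I = 0.17484 + (5.62)(1.8055)² = 18.495 kg m^2.
Thin ring: I_cm = MR² = (1.76)(0.121)² = 0.025768 kg m^2; centre at d = 0.75 + 0.75 + 0.3055 + 0.3055 + 0.121 = 2.232 m, so I = I_cm + Md² gives I = 0.025768 + (1.76)(2.232)² = 8.7938 kg m^2.
Total I = 0.67875 + 18.495 + 8.7938 = 27.968 kg m^2.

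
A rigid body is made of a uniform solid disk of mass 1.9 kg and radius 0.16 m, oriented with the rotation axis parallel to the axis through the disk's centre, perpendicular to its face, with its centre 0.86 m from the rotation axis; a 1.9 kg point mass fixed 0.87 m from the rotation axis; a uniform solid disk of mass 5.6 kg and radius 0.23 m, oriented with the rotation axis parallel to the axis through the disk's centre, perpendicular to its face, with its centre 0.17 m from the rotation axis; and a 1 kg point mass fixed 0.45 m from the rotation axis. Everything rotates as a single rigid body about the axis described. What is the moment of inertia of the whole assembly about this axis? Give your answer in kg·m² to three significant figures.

Solid disk: I_cm = (1/2)MR² = (1/2)(1.9)(0.16)² = 0.02432 kg·m²; centre at d = 0.86 m, so the parallel axis theorem gives I = 0.02432 + (1.9)(0.86)² = 1.4296 kg·m².
Point mass: I_cm = 0; centre at d = 0.87 m, so the parallel axis theorem gives I = 0 + (1.9)(0.87)² = 1.4381 kg·m².
Solid disk: I_cm = (1/2)MR² = (1/2)(5.6)(0.23)² = 0.14812 kg·m²; centre at d = 0.17 m, so the parallel axis theorem gives I = 0.14812 + (5.6)(0.17)² = 0.30996 kg·m².
Point mass: I_cm = 0; centre at d = 0.45 m, so the parallel axis theorem gives I = 0 + (1)(0.45)² = 0.2025 kg·m².
Total I = 1.4296 + 1.4381 + 0.30996 + 0.2025 = 3.3801 kg·m².

3.38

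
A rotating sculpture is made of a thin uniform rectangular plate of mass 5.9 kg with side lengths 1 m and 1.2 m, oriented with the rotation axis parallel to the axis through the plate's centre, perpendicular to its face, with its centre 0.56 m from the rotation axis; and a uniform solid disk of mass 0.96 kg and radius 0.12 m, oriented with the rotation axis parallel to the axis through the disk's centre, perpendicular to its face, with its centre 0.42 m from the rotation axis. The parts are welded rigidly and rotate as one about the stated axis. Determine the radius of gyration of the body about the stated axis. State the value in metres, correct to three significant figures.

0.686

Rectangular plate: I_cm = (1/12)M(a²+b²) = (1/12)(5.9)[(1)² + (1.2)²] = 1.1997 kg·m²; centre at d = 0.56 m, so I = I_cm + Md² gives I = 1.1997 + (5.9)(0.56)² = 3.0499 kg·m².
Solid disk: I_cm = (1/2)MR² = (1/2)(0.96)(0.12)² = 0.006912 kg·m²; centre at d = 0.42 m, so I = I_cm + Md² gives I = 0.006912 + (0.96)(0.42)² = 0.17626 kg·m².
Total I = 3.2262 kg·m²; total mass M = 6.86 kg.
k = √(I/M) = √(3.2262/6.86) = 0.68577 m.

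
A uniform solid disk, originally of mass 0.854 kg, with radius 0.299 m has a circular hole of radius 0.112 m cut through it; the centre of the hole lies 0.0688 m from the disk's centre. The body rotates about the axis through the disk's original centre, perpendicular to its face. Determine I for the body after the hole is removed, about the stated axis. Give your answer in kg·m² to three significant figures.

0.0369

Unpierced body about its centre: I₀ = (1/2)MR² = (1/2)(0.854)(0.299)² = 0.038174 kg·m².
The removed disk has mass m = M·(r/R)² = (0.854)(0.112/0.299)² = 0.11983 kg (same uniform areal density).
Its moment of inertia about the rotation axis (parallel-axis theorem): I_hole = (1/2)mr² + md² = (1/2)(0.11983)(0.112)² + (0.11983)(0.0688)² = 0.0013187 kg·m².
Treating the hole as negative mass, I = I₀ − I_hole = 0.038174 − 0.0013187 = 0.036855 kg·m².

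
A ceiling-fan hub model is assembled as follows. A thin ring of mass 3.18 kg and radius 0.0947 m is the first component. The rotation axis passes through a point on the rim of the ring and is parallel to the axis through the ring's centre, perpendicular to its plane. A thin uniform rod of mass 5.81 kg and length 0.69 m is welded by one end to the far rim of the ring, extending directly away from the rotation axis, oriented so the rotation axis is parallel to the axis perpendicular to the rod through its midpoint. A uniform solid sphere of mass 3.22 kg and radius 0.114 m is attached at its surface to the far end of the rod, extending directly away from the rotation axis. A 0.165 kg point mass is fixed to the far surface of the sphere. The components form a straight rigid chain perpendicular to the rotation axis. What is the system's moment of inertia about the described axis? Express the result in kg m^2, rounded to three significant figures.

Thin ring: I_cm = MR² = (3.18)(0.0947)² = 0.028519 kg m^2; centre at d = 0.0947 m, so I = I_cm + Md² gives I = 0.028519 + (3.18)(0.0947)² = 0.057037 kg m^2.
Thin rod: I_cm = (1/12)ML² = (1/12)(5.81)(0.69)² = 0.23051 kg m^2; centre at d = 0.0947 + 0.0947 + 0.345 = 0.5344 m, so I = I_cm + Md² gives I = 0.23051 + (5.81)(0.5344)² = 1.8898 kg m^2.
Solid sphere: I_cm = (2/5)MR² = (2/5)(3.22)(0.114)² = 0.016739 kg m^2; centre at d = 0.0947 + 0.0947 + 0.345 + 0.345 + 0.114 = 0.9934 m, so I = I_cm + Md² gives I = 0.016739 + (3.22)(0.9934)² = 3.1944 kg m^2.
Point mass: I_cm = 0; centre at d = 0.0947 + 0.0947 + 0.345 + 0.345 + 0.114 + 0.114 = 1.1074 m, so I = I_cm + Md² gives I = 0 + (0.165)(1.1074)² = 0.20235 kg m^2.
Total I = 0.057037 + 1.8898 + 3.1944 + 0.20235 = 5.3435 kg m^2.

5.34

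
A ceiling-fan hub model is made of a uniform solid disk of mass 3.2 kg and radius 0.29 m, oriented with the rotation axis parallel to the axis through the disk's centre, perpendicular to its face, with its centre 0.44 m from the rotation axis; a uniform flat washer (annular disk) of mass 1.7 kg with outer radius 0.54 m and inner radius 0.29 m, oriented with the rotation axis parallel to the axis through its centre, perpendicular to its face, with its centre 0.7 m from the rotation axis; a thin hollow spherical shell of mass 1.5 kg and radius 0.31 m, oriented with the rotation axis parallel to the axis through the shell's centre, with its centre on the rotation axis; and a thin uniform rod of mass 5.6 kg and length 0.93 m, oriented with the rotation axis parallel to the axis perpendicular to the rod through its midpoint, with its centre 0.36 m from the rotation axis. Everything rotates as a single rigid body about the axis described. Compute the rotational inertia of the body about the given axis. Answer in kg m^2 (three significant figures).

Solid disk: I_cm = (1/2)MR² = (1/2)(3.2)(0.29)² = 0.13456 kg m^2; centre at d = 0.44 m, so the parallel axis theorem gives I = 0.13456 + (3.2)(0.44)² = 0.75408 kg m^2.
Annular disk: I_cm = (1/2)M(R²+r²) = (1/2)(1.7)[(0.54)² + (0.29)²] = 0.31935 kg m^2; centre at d = 0.7 m, so the parallel axis theorem gives I = 0.31935 + (1.7)(0.7)² = 1.1523 kg m^2.
Spherical shell: I_cm = (2/3)MR² = (2/3)(1.5)(0.31)² = 0.0961 kg m^2; axis through the centre, so I = 0.0961 kg m^2.
Thin rod: I_cm = (1/12)ML² = (1/12)(5.6)(0.93)² = 0.40362 kg m^2; centre at d = 0.36 m, so the parallel axis theorem gives I = 0.40362 + (5.6)(0.36)² = 1.1294 kg m^2.
Total I = 0.75408 + 1.1523 + 0.0961 + 1.1294 = 3.1319 kg m^2.

3.13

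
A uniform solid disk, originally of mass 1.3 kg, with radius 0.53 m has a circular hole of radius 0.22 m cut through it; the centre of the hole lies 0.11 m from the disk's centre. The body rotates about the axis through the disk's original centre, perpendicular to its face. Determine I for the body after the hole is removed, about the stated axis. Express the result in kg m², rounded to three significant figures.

0.174

Unpierced body about its centre: I₀ = (1/2)MR² = (1/2)(1.3)(0.53)² = 0.18259 kg m².
The removed disk has mass m = M·(r/R)² = (1.3)(0.22/0.53)² = 0.22399 kg (same uniform areal density).
Its moment of inertia about the rotation axis (parallel-axis theorem): I_hole = (1/2)mr² + md² = (1/2)(0.22399)(0.22)² + (0.22399)(0.11)² = 0.008131 kg m².
Treating the hole as negative mass, I = I₀ − I_hole = 0.18259 − 0.008131 = 0.17445 kg m².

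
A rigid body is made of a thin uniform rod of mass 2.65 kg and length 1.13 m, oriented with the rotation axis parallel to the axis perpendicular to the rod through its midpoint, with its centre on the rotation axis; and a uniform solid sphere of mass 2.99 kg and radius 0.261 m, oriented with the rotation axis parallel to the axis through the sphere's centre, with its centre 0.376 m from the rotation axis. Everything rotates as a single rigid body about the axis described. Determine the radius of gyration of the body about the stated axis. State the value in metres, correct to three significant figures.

Thin rod: I_cm = (1/12)ML² = (1/12)(2.65)(1.13)² = 0.28198 kg m^2; axis through the centre, so I = 0.28198 kg m^2.
Solid sphere: I_cm = (2/5)MR² = (2/5)(2.99)(0.261)² = 0.081473 kg m^2; centre at d = 0.376 m, so I = I_cm + Md² gives I = 0.081473 + (2.99)(0.376)² = 0.50419 kg m^2.
Total I = 0.78617 kg m^2; total mass M = 5.64 kg.
k = √(I/M) = √(0.78617/5.64) = 0.37335 m.

0.373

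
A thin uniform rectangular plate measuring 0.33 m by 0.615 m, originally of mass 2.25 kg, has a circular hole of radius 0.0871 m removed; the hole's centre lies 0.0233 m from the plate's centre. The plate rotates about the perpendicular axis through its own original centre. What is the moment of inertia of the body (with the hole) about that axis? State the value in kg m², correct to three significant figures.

0.0902

Unpierced body about its centre: I₀ = (1/12)M(a²+b²) = (1/12)(2.25)[(0.33)² + (0.615)²] = 0.091336 kg m².
The removed disk has mass m = M·πr²/(ab) = (2.25)·π(0.0871)²/(0.33·0.615) = 0.26423 kg (same uniform areal density).
Its moment of inertia about the rotation axis (parallel-axis theorem): I_hole = (1/2)mr² + md² = (1/2)(0.26423)(0.0871)² + (0.26423)(0.0233)² = 0.0011457 kg m².
Treating the hole as negative mass, I = I₀ − I_hole = 0.091336 − 0.0011457 = 0.09019 kg m².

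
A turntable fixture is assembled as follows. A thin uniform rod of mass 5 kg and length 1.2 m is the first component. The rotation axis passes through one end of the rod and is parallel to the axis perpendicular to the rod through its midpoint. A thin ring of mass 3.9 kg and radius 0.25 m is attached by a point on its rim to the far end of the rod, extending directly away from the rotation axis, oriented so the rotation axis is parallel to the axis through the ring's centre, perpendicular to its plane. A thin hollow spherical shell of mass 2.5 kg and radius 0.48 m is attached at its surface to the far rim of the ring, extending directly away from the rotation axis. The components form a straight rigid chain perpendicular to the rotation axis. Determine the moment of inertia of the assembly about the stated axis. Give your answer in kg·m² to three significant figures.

Thin rod: I_cm = (1/12)ML² = (1/12)(5)(1.2)² = 0.6 kg·m²; centre at d = 0.6 m, so I = I_cm + Md² gives I = 0.6 + (5)(0.6)² = 2.4 kg·m².
Thin ring: I_cm = MR² = (3.9)(0.25)² = 0.24375 kg·m²; centre at d = 0.6 + 0.6 + 0.25 = 1.45 m, so I = I_cm + Md² gives I = 0.24375 + (3.9)(1.45)² = 8.4435 kg·m².
Spherical shell: I_cm = (2/3)MR² = (2/3)(2.5)(0.48)² = 0.384 kg·m²; centre at d = 0.6 + 0.6 + 0.25 + 0.25 + 0.48 = 2.18 m, so I = I_cm + Md² gives I = 0.384 + (2.5)(2.18)² = 12.265 kg·m².
Total I = 2.4 + 8.4435 + 12.265 = 23.108 kg·m².

23.1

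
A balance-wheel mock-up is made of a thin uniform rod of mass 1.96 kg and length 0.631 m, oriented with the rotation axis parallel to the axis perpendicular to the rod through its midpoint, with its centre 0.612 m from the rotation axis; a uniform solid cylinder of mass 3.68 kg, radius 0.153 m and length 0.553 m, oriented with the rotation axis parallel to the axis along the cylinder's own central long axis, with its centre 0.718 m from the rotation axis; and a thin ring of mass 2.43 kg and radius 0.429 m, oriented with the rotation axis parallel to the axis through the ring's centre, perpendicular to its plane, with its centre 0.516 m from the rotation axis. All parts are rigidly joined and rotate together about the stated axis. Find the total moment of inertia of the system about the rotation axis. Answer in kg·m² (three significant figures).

3.83

Thin rod: I_cm = (1/12)ML² = (1/12)(1.96)(0.631)² = 0.065033 kg·m²; centre at d = 0.612 m, so the parallel axis theorem gives I = 0.065033 + (1.96)(0.612)² = 0.79914 kg·m².
Solid cylinder: I_cm = (1/2)MR² = (1/2)(3.68)(0.153)² = 0.043073 kg·m²; centre at d = 0.718 m, so the parallel axis theorem gives I = 0.043073 + (3.68)(0.718)² = 1.9402 kg·m².
Thin ring: I_cm = MR² = (2.43)(0.429)² = 0.44722 kg·m²; centre at d = 0.516 m, so the parallel axis theorem gives I = 0.44722 + (2.43)(0.516)² = 1.0942 kg·m².
Total I = 0.79914 + 1.9402 + 1.0942 = 3.8336 kg·m².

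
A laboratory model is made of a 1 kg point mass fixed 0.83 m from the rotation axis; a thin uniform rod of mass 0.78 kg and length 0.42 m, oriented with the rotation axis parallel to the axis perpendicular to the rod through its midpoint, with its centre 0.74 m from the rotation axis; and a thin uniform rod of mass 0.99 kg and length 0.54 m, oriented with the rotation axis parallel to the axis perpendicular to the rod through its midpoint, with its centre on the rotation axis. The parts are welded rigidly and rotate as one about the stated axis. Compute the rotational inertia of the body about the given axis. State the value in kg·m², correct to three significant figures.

Point mass: I_cm = 0; centre at d = 0.83 m, so I = I_cm + Md² gives I = 0 + (1)(0.83)² = 0.6889 kg·m².
Thin rod: I_cm = (1/12)ML² = (1/12)(0.78)(0.42)² = 0.011466 kg·m²; centre at d = 0.74 m, so I = I_cm + Md² gives I = 0.011466 + (0.78)(0.74)² = 0.43859 kg·m².
Thin rod: I_cm = (1/12)ML² = (1/12)(0.99)(0.54)² = 0.024057 kg·m²; axis through the centre, so I = 0.024057 kg·m².
Total I = 0.6889 + 0.43859 + 0.024057 = 1.1516 kg·m².

1.15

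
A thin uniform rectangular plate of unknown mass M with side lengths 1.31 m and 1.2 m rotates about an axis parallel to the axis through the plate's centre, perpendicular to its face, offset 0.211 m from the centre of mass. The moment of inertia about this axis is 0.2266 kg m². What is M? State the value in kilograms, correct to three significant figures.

I = I_cm + Md² = (1/12)M(a²+b²) + Md² = M·[0.0833333·[(1.31)² + (1.2)²] + (0.211)²] = M·0.30753.
So M = 0.2266 / 0.30753 = 0.73684 kg.

0.737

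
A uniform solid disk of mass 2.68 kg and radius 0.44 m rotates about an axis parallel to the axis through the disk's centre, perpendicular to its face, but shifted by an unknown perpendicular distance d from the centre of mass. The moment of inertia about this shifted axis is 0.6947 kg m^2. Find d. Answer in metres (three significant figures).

0.403

About the centre-of-mass axis, I_cm = (1/2)MR² = (1/2)(2.68)(0.44)² = 0.25942 kg m^2.
Parallel axis theorem: I = I_cm + Md², so Md² = 0.6947 − 0.25942 = 0.43528 kg m^2.
d = √(0.43528 / 2.68) = 0.40301 m.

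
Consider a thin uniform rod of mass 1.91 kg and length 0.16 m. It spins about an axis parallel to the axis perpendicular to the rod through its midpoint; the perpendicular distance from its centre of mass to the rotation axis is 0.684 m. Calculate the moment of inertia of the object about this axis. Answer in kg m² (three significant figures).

0.898

I_cm = (1/12)ML² = (1/12)(1.91)(0.16)² = 0.0040747 kg m²; centre at d = 0.684 m, so the parallel axis theorem gives I = 0.0040747 + (1.91)(0.684)² = 0.89768 kg m².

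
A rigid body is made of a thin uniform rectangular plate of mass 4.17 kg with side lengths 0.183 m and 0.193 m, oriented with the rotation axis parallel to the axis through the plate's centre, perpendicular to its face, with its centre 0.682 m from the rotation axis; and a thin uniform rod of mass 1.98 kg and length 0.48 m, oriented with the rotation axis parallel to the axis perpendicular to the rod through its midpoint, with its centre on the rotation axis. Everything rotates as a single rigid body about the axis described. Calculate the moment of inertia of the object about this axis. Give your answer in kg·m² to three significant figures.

2.00

Rectangular plate: I_cm = (1/12)M(a²+b²) = (1/12)(4.17)[(0.183)² + (0.193)²] = 0.024581 kg·m²; centre at d = 0.682 m, so the parallel axis theorem gives I = 0.024581 + (4.17)(0.682)² = 1.9641 kg·m².
Thin rod: I_cm = (1/12)ML² = (1/12)(1.98)(0.48)² = 0.038016 kg·m²; axis through the centre, so I = 0.038016 kg·m².
Total I = 1.9641 + 0.038016 = 2.0022 kg·m².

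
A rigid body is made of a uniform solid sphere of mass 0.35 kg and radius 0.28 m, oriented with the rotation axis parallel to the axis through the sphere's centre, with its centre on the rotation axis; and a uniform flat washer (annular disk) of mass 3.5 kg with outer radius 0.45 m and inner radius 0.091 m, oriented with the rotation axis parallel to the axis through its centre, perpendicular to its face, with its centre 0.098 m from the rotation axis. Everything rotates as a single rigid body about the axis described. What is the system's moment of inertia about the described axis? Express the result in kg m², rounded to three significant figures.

Solid sphere: I_cm = (2/5)MR² = (2/5)(0.35)(0.28)² = 0.010976 kg m²; axis through the centre, so I = 0.010976 kg m².
Annular disk: I_cm = (1/2)M(R²+r²) = (1/2)(3.5)[(0.45)² + (0.091)²] = 0.36887 kg m²; centre at d = 0.098 m, so I = I_cm + Md² gives I = 0.36887 + (3.5)(0.098)² = 0.40248 kg m².
Total I = 0.010976 + 0.40248 = 0.41346 kg m².

0.413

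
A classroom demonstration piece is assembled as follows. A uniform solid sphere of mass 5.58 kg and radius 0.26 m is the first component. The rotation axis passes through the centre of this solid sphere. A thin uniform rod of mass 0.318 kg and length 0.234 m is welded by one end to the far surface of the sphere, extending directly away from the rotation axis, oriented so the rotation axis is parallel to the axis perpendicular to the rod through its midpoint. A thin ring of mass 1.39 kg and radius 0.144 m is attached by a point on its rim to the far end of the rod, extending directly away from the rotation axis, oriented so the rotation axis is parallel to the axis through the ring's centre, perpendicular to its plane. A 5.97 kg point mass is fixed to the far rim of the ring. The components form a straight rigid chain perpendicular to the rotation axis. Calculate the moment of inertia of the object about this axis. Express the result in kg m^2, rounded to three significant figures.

4.44

Solid sphere: I_cm = (2/5)MR² = (2/5)(5.58)(0.26)² = 0.15088 kg m^2; axis through the centre, so I = 0.15088 kg m^2.
Thin rod: I_cm = (1/12)ML² = (1/12)(0.318)(0.234)² = 0.001451 kg m^2; centre at d = 0.26 + 0.117 = 0.377 m, so the parallel axis theorem gives I = 0.001451 + (0.318)(0.377)² = 0.046648 kg m^2.
Thin ring: I_cm = MR² = (1.39)(0.144)² = 0.028823 kg m^2; centre at d = 0.26 + 0.117 + 0.117 + 0.144 = 0.638 m, so the parallel axis theorem gives I = 0.028823 + (1.39)(0.638)² = 0.59461 kg m^2.
Point mass: I_cm = 0; centre at d = 0.26 + 0.117 + 0.117 + 0.144 + 0.144 = 0.782 m, so the parallel axis theorem gives I = 0 + (5.97)(0.782)² = 3.6508 kg m^2.
Total I = 0.15088 + 0.046648 + 0.59461 + 3.6508 = 4.4429 kg m^2.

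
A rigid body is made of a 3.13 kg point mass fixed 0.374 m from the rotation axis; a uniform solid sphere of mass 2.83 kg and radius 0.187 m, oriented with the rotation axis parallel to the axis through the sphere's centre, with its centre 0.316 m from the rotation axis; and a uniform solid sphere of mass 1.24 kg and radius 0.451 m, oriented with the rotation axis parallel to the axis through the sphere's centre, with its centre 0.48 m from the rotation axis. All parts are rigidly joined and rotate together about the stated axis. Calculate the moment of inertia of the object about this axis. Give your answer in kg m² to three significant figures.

1.15

Point mass: I_cm = 0; centre at d = 0.374 m, so I = I_cm + Md² gives I = 0 + (3.13)(0.374)² = 0.43781 kg m².
Solid sphere: I_cm = (2/5)MR² = (2/5)(2.83)(0.187)² = 0.039585 kg m²; centre at d = 0.316 m, so I = I_cm + Md² gives I = 0.039585 + (2.83)(0.316)² = 0.32218 kg m².
Solid sphere: I_cm = (2/5)MR² = (2/5)(1.24)(0.451)² = 0.10089 kg m²; centre at d = 0.48 m, so I = I_cm + Md² gives I = 0.10089 + (1.24)(0.48)² = 0.38658 kg m².
Total I = 0.43781 + 0.32218 + 0.38658 = 1.1466 kg m².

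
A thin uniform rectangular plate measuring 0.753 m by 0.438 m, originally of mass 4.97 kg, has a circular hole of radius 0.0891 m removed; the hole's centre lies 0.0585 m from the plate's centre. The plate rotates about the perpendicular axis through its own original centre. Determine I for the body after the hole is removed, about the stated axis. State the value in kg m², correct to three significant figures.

0.312

Unpierced body about its centre: I₀ = (1/12)M(a²+b²) = (1/12)(4.97)[(0.753)² + (0.438)²] = 0.31429 kg m².
The removed disk has mass m = M·πr²/(ab) = (4.97)·π(0.0891)²/(0.753·0.438) = 0.37583 kg (same uniform areal density).
Its moment of inertia about the rotation axis (parallel-axis theorem): I_hole = (1/2)mr² + md² = (1/2)(0.37583)(0.0891)² + (0.37583)(0.0585)² = 0.002778 kg m².
Treating the hole as negative mass, I = I₀ − I_hole = 0.31429 − 0.002778 = 0.31151 kg m².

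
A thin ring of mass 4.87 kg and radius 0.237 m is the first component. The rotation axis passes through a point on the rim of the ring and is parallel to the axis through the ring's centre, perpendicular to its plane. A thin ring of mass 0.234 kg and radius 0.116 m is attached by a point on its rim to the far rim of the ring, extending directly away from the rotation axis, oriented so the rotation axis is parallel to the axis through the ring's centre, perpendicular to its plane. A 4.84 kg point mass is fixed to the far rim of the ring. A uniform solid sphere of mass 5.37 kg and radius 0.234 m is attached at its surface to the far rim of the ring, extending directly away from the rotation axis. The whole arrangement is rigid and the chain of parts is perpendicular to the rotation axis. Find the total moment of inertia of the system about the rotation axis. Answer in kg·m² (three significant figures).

Thin ring: I_cm = MR² = (4.87)(0.237)² = 0.27354 kg·m²; centre at d = 0.237 m, so I = I_cm + Md² gives I = 0.27354 + (4.87)(0.237)² = 0.54709 kg·m².
Thin ring: I_cm = MR² = (0.234)(0.116)² = 0.0031487 kg·m²; centre at d = 0.237 + 0.237 + 0.116 = 0.59 m, so I = I_cm + Md² gives I = 0.0031487 + (0.234)(0.59)² = 0.084604 kg·m².
Point mass: I_cm = 0; centre at d = 0.237 + 0.237 + 0.116 + 0.116 = 0.706 m, so I = I_cm + Md² gives I = 0 + (4.84)(0.706)² = 2.4124 kg·m².
Solid sphere: I_cm = (2/5)MR² = (2/5)(5.37)(0.234)² = 0.11762 kg·m²; centre at d = 0.237 + 0.237 + 0.116 + 0.116 + 0.234 = 0.94 m, so I = I_cm + Md² gives I = 0.11762 + (5.37)(0.94)² = 4.8625 kg·m².
Total I = 0.54709 + 0.084604 + 2.4124 + 4.8625 = 7.9067 kg·m².

7.91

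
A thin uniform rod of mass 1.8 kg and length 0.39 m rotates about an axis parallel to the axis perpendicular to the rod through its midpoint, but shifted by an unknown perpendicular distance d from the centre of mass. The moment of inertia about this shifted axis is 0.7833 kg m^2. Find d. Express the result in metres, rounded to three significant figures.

0.650

About the centre-of-mass axis, I_cm = (1/12)ML² = (1/12)(1.8)(0.39)² = 0.022815 kg m^2.
Parallel axis theorem: I = I_cm + Md², so Md² = 0.7833 − 0.022815 = 0.76048 kg m^2.
d = √(0.76048 / 1.8) = 0.64999 m.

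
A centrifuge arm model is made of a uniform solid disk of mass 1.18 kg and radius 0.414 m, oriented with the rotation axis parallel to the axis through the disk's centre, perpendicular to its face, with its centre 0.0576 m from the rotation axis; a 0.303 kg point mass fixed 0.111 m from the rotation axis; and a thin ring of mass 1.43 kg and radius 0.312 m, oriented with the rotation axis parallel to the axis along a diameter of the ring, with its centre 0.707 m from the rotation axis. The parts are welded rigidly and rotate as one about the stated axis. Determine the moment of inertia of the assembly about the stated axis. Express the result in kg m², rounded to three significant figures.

Solid disk: I_cm = (1/2)MR² = (1/2)(1.18)(0.414)² = 0.10112 kg m²; centre at d = 0.0576 m, so I = I_cm + Md² gives I = 0.10112 + (1.18)(0.0576)² = 0.10504 kg m².
Point mass: I_cm = 0; centre at d = 0.111 m, so I = I_cm + Md² gives I = 0 + (0.303)(0.111)² = 0.0037333 kg m².
Thin ring: I_cm = (1/2)MR² = (1/2)(1.43)(0.312)² = 0.069601 kg m²; centre at d = 0.707 m, so I = I_cm + Md² gives I = 0.069601 + (1.43)(0.707)² = 0.78439 kg m².
Total I = 0.10504 + 0.0037333 + 0.78439 = 0.89316 kg m².

0.893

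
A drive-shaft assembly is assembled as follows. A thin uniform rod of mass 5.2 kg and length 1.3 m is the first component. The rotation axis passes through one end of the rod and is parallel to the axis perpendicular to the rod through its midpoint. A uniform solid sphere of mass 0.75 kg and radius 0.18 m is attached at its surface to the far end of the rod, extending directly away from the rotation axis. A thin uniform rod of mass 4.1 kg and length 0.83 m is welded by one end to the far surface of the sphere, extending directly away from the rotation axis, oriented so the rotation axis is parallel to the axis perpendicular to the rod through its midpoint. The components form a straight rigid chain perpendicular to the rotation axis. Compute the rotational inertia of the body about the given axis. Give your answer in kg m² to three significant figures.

Thin rod: I_cm = (1/12)ML² = (1/12)(5.2)(1.3)² = 0.73233 kg m²; centre at d = 0.65 m, so I = I_cm + Md² gives I = 0.73233 + (5.2)(0.65)² = 2.9293 kg m².
Solid sphere: I_cm = (2/5)MR² = (2/5)(0.75)(0.18)² = 0.00972 kg m²; centre at d = 0.65 + 0.65 + 0.18 = 1.48 m, so I = I_cm + Md² gives I = 0.00972 + (0.75)(1.48)² = 1.6525 kg m².
Thin rod: I_cm = (1/12)ML² = (1/12)(4.1)(0.83)² = 0.23537 kg m²; centre at d = 0.65 + 0.65 + 0.18 + 0.18 + 0.415 = 2.075 m, so I = I_cm + Md² gives I = 0.23537 + (4.1)(2.075)² = 17.888 kg m².
Total I = 2.9293 + 1.6525 + 17.888 = 22.47 kg m².

22.5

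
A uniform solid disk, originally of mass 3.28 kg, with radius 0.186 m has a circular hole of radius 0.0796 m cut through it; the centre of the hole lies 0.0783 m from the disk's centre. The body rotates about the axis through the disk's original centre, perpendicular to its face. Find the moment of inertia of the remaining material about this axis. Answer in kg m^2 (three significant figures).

0.0512

Unpierced body about its centre: I₀ = (1/2)MR² = (1/2)(3.28)(0.186)² = 0.056737 kg m^2.
The removed disk has mass m = M·(r/R)² = (3.28)(0.0796/0.186)² = 0.60072 kg (same uniform areal density).
Its moment of inertia about the rotation axis (parallel-axis theorem): I_hole = (1/2)mr² + md² = (1/2)(0.60072)(0.0796)² + (0.60072)(0.0783)² = 0.0055861 kg m^2.
Treating the hole as negative mass, I = I₀ − I_hole = 0.056737 − 0.0055861 = 0.051151 kg m^2.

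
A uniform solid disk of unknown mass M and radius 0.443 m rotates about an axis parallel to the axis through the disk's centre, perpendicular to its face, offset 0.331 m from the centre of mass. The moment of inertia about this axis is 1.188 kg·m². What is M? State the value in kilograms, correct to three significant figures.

5.72

I = I_cm + Md² = (1/2)MR² + Md² = M·[0.5·(0.443)² + (0.331)²] = M·0.20769.
So M = 1.188 / 0.20769 = 5.7202 kg.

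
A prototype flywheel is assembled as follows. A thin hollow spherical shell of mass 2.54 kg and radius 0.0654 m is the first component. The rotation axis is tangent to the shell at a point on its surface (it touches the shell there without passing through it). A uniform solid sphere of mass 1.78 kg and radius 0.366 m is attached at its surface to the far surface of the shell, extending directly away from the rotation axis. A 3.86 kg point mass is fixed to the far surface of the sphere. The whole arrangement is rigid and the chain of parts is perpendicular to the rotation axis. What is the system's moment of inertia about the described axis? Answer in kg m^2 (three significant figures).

3.43

Spherical shell: I_cm = (2/3)MR² = (2/3)(2.54)(0.0654)² = 0.0072427 kg m^2; centre at d = 0.0654 m, so I = I_cm + Md² gives I = 0.0072427 + (2.54)(0.0654)² = 0.018107 kg m^2.
Solid sphere: I_cm = (2/5)MR² = (2/5)(1.78)(0.366)² = 0.095377 kg m^2; centre at d = 0.0654 + 0.0654 + 0.366 = 0.4968 m, so I = I_cm + Md² gives I = 0.095377 + (1.78)(0.4968)² = 0.5347 kg m^2.
Point mass: I_cm = 0; centre at d = 0.0654 + 0.0654 + 0.366 + 0.366 = 0.8628 m, so I = I_cm + Md² gives I = 0 + (3.86)(0.8628)² = 2.8735 kg m^2.
Total I = 0.018107 + 0.5347 + 2.8735 = 3.4263 kg m^2.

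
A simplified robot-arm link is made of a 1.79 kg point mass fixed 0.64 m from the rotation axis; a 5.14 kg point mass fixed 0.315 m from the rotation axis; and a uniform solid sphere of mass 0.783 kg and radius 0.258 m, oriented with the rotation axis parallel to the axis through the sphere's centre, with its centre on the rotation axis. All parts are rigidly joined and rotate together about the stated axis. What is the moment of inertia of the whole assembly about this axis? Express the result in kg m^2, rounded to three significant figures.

Point mass: I_cm = 0; centre at d = 0.64 m, so the parallel axis theorem gives I = 0 + (1.79)(0.64)² = 0.73318 kg m^2.
Point mass: I_cm = 0; centre at d = 0.315 m, so the parallel axis theorem gives I = 0 + (5.14)(0.315)² = 0.51002 kg m^2.
Solid sphere: I_cm = (2/5)MR² = (2/5)(0.783)(0.258)² = 0.020848 kg m^2; axis through the centre, so I = 0.020848 kg m^2.
Total I = 0.73318 + 0.51002 + 0.020848 = 1.264 kg m^2.

1.26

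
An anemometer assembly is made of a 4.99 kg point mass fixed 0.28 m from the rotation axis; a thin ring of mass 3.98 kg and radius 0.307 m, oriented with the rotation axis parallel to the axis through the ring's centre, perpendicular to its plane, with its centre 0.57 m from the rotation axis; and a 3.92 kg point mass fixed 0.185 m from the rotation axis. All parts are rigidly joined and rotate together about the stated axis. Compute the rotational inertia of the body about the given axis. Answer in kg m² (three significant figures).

2.19

Point mass: I_cm = 0; centre at d = 0.28 m, so I = I_cm + Md² gives I = 0 + (4.99)(0.28)² = 0.39122 kg m².
Thin ring: I_cm = MR² = (3.98)(0.307)² = 0.37511 kg m²; centre at d = 0.57 m, so I = I_cm + Md² gives I = 0.37511 + (3.98)(0.57)² = 1.6682 kg m².
Point mass: I_cm = 0; centre at d = 0.185 m, so I = I_cm + Md² gives I = 0 + (3.92)(0.185)² = 0.13416 kg m².
Total I = 0.39122 + 1.6682 + 0.13416 = 2.1936 kg m².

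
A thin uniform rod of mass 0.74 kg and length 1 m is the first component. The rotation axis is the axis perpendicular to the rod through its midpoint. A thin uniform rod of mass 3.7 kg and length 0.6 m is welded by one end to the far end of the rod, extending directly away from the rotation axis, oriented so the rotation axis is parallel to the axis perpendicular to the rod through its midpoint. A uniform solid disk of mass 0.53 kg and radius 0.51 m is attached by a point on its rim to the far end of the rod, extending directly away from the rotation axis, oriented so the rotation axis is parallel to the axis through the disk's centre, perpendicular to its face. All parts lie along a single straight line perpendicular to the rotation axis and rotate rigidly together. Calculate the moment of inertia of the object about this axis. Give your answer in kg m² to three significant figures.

Thin rod: I_cm = (1/12)ML² = (1/12)(0.74)(1)² = 0.061667 kg m²; axis through the centre, so I = 0.061667 kg m².
Thin rod: I_cm = (1/12)ML² = (1/12)(3.7)(0.6)² = 0.111 kg m²; centre at d = 0.5 + 0.3 = 0.8 m, so the parallel axis theorem gives I = 0.111 + (3.7)(0.8)² = 2.479 kg m².
Solid disk: I_cm = (1/2)MR² = (1/2)(0.53)(0.51)² = 0.068927 kg m²; centre at d = 0.5 + 0.3 + 0.3 + 0.51 = 1.61 m, so the parallel axis theorem gives I = 0.068927 + (0.53)(1.61)² = 1.4427 kg m².
Total I = 0.061667 + 2.479 + 1.4427 = 3.9834 kg m².

3.98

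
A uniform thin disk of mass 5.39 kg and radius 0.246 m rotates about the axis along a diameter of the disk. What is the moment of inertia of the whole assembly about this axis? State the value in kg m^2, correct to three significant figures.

0.0815

I_cm = (1/4)MR² = (1/4)(5.39)(0.246)² = 0.081545 kg m^2; axis through the centre, so I = 0.081545 kg m^2.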